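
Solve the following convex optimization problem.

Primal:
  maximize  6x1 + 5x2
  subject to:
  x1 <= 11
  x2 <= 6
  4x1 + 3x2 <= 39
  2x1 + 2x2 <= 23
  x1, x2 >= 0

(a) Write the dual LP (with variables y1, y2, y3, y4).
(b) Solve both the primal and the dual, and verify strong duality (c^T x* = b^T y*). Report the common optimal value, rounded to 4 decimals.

The standard primal-dual pair for 'max c^T x s.t. A x <= b, x >= 0' is:
  Dual:  min b^T y  s.t.  A^T y >= c,  y >= 0.

So the dual LP is:
  minimize  11y1 + 6y2 + 39y3 + 23y4
  subject to:
    y1 + 4y3 + 2y4 >= 6
    y2 + 3y3 + 2y4 >= 5
    y1, y2, y3, y4 >= 0

Solving the primal: x* = (5.25, 6).
  primal value c^T x* = 61.5.
Solving the dual: y* = (0, 0.5, 1.5, 0).
  dual value b^T y* = 61.5.
Strong duality: c^T x* = b^T y*. Confirmed.

61.5


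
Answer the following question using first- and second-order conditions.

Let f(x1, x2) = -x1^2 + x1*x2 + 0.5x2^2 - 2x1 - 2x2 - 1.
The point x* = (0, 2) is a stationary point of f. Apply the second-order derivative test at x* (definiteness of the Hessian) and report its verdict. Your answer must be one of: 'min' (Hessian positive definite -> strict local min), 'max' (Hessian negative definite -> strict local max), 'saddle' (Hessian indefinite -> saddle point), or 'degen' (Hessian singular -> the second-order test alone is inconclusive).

Compute the Hessian H = grad^2 f:
  H = [[-2, 1], [1, 1]]
Verify stationarity: grad f(x*) = H x* + g = (0, 0).
Eigenvalues of H: -2.3028, 1.3028.
Eigenvalues have mixed signs, so H is indefinite -> x* is a saddle point.

saddle


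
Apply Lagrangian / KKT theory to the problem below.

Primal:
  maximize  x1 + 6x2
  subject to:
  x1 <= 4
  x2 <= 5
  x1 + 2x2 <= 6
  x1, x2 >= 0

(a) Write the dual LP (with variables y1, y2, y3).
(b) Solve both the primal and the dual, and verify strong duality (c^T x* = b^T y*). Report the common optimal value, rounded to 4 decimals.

The standard primal-dual pair for 'max c^T x s.t. A x <= b, x >= 0' is:
  Dual:  min b^T y  s.t.  A^T y >= c,  y >= 0.

So the dual LP is:
  minimize  4y1 + 5y2 + 6y3
  subject to:
    y1 + y3 >= 1
    y2 + 2y3 >= 6
    y1, y2, y3 >= 0

Solving the primal: x* = (0, 3).
  primal value c^T x* = 18.
Solving the dual: y* = (0, 0, 3).
  dual value b^T y* = 18.
Strong duality: c^T x* = b^T y*. Confirmed.

18


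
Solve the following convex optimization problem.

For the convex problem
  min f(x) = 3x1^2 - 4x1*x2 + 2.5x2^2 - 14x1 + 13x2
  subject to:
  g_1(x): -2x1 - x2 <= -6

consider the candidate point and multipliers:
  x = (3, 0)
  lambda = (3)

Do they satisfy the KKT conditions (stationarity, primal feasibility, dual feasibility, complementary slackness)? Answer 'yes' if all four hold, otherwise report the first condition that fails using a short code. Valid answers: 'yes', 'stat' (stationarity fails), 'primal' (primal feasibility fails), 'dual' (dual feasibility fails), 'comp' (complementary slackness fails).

Gradient of f: grad f(x) = Q x + c = (4, 1)
Constraint values g_i(x) = a_i^T x - b_i:
  g_1((3, 0)) = 0
Stationarity residual: grad f(x) + sum_i lambda_i a_i = (-2, -2)
  -> stationarity FAILS
Primal feasibility (all g_i <= 0): OK
Dual feasibility (all lambda_i >= 0): OK
Complementary slackness (lambda_i * g_i(x) = 0 for all i): OK

Verdict: the first failing condition is stationarity -> stat.

stat


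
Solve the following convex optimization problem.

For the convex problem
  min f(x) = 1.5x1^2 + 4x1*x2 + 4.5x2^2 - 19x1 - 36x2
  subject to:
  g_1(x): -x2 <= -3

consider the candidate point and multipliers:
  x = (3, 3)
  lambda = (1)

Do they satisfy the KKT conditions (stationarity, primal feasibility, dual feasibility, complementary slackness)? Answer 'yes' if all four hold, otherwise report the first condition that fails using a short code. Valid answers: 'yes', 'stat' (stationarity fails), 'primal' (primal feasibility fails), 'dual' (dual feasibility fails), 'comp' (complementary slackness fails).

Gradient of f: grad f(x) = Q x + c = (2, 3)
Constraint values g_i(x) = a_i^T x - b_i:
  g_1((3, 3)) = 0
Stationarity residual: grad f(x) + sum_i lambda_i a_i = (2, 2)
  -> stationarity FAILS
Primal feasibility (all g_i <= 0): OK
Dual feasibility (all lambda_i >= 0): OK
Complementary slackness (lambda_i * g_i(x) = 0 for all i): OK

Verdict: the first failing condition is stationarity -> stat.

stat


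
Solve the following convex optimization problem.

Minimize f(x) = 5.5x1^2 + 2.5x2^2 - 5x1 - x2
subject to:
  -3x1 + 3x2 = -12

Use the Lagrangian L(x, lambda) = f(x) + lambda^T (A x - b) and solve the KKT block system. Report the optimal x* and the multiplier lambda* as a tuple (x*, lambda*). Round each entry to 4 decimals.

Form the Lagrangian:
  L(x, lambda) = (1/2) x^T Q x + c^T x + lambda^T (A x - b)
Stationarity (grad_x L = 0): Q x + c + A^T lambda = 0.
Primal feasibility: A x = b.

This gives the KKT block system:
  [ Q   A^T ] [ x     ]   [-c ]
  [ A    0  ] [ lambda ] = [ b ]

Solving the linear system:
  x*      = (1.625, -2.375)
  lambda* = (4.2917)
  f(x*)   = 22.875

x* = (1.625, -2.375), lambda* = (4.2917)


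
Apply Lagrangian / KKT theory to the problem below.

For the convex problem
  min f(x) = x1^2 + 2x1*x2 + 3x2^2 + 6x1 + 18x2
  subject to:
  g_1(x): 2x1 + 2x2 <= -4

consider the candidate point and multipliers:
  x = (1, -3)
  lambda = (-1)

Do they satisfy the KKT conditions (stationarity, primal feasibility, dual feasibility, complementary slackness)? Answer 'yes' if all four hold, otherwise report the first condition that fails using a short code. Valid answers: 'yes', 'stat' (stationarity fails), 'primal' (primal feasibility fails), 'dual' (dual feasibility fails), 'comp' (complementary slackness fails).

Gradient of f: grad f(x) = Q x + c = (2, 2)
Constraint values g_i(x) = a_i^T x - b_i:
  g_1((1, -3)) = 0
Stationarity residual: grad f(x) + sum_i lambda_i a_i = (0, 0)
  -> stationarity OK
Primal feasibility (all g_i <= 0): OK
Dual feasibility (all lambda_i >= 0): FAILS
Complementary slackness (lambda_i * g_i(x) = 0 for all i): OK

Verdict: the first failing condition is dual_feasibility -> dual.

dual


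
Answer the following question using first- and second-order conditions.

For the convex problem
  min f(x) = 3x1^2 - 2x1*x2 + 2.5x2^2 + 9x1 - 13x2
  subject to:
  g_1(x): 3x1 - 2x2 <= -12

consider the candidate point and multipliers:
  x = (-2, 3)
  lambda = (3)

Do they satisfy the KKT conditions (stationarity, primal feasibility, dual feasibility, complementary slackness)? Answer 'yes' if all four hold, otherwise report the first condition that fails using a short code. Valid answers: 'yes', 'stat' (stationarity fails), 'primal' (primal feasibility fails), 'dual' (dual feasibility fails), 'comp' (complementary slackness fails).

Gradient of f: grad f(x) = Q x + c = (-9, 6)
Constraint values g_i(x) = a_i^T x - b_i:
  g_1((-2, 3)) = 0
Stationarity residual: grad f(x) + sum_i lambda_i a_i = (0, 0)
  -> stationarity OK
Primal feasibility (all g_i <= 0): OK
Dual feasibility (all lambda_i >= 0): OK
Complementary slackness (lambda_i * g_i(x) = 0 for all i): OK

Verdict: yes, KKT holds.

yes


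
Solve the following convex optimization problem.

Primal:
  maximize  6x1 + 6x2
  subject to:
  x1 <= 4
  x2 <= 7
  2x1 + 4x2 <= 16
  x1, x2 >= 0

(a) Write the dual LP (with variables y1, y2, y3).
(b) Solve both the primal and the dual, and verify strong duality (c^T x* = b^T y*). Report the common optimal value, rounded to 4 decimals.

The standard primal-dual pair for 'max c^T x s.t. A x <= b, x >= 0' is:
  Dual:  min b^T y  s.t.  A^T y >= c,  y >= 0.

So the dual LP is:
  minimize  4y1 + 7y2 + 16y3
  subject to:
    y1 + 2y3 >= 6
    y2 + 4y3 >= 6
    y1, y2, y3 >= 0

Solving the primal: x* = (4, 2).
  primal value c^T x* = 36.
Solving the dual: y* = (3, 0, 1.5).
  dual value b^T y* = 36.
Strong duality: c^T x* = b^T y*. Confirmed.

36


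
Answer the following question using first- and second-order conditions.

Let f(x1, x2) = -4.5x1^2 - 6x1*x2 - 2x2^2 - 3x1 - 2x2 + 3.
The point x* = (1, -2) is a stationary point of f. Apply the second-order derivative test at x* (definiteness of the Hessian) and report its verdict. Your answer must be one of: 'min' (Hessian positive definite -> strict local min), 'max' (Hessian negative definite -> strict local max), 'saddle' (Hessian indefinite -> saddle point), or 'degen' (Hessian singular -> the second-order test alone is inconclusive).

Compute the Hessian H = grad^2 f:
  H = [[-9, -6], [-6, -4]]
Verify stationarity: grad f(x*) = H x* + g = (0, 0).
Eigenvalues of H: -13, 0.
H has a zero eigenvalue (singular; negative semidefinite but not definite), so H is neither positive definite, negative definite, nor indefinite. The second-order test alone is inconclusive -> degen.
(Indeed, f is constant along the null direction of H through x*, so x* is not a strict local extremum.)

degen


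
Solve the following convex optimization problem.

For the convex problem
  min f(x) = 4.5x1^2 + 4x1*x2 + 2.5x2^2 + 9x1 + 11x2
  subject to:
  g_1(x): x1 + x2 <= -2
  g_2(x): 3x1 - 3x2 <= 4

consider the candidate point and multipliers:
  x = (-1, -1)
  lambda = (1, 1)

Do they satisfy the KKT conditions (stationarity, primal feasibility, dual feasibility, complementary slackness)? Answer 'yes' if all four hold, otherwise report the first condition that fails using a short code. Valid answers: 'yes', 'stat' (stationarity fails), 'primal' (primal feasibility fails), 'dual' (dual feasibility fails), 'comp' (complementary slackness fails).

Gradient of f: grad f(x) = Q x + c = (-4, 2)
Constraint values g_i(x) = a_i^T x - b_i:
  g_1((-1, -1)) = 0
  g_2((-1, -1)) = -4
Stationarity residual: grad f(x) + sum_i lambda_i a_i = (0, 0)
  -> stationarity OK
Primal feasibility (all g_i <= 0): OK
Dual feasibility (all lambda_i >= 0): OK
Complementary slackness (lambda_i * g_i(x) = 0 for all i): FAILS

Verdict: the first failing condition is complementary_slackness -> comp.

comp


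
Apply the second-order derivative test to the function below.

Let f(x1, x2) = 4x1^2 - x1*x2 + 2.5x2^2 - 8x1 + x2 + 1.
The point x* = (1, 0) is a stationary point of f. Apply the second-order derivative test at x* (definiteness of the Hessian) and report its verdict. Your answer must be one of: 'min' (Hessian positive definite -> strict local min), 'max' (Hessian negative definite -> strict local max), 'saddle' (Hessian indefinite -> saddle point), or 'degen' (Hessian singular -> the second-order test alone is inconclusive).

Compute the Hessian H = grad^2 f:
  H = [[8, -1], [-1, 5]]
Verify stationarity: grad f(x*) = H x* + g = (0, 0).
Eigenvalues of H: 4.6972, 8.3028.
Both eigenvalues > 0, so H is positive definite -> x* is a strict local min.

min


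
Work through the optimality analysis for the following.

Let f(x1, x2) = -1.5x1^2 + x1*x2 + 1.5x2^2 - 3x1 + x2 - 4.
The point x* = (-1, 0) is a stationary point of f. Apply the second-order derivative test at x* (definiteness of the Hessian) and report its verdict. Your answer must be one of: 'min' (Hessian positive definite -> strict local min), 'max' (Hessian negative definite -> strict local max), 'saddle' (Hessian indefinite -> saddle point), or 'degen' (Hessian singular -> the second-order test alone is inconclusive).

Compute the Hessian H = grad^2 f:
  H = [[-3, 1], [1, 3]]
Verify stationarity: grad f(x*) = H x* + g = (0, 0).
Eigenvalues of H: -3.1623, 3.1623.
Eigenvalues have mixed signs, so H is indefinite -> x* is a saddle point.

saddle


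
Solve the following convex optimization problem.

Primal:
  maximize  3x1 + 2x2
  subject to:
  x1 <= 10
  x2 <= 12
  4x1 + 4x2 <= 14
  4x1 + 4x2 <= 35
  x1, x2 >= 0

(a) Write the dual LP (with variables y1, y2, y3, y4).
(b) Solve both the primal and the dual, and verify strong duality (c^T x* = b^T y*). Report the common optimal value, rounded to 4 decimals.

The standard primal-dual pair for 'max c^T x s.t. A x <= b, x >= 0' is:
  Dual:  min b^T y  s.t.  A^T y >= c,  y >= 0.

So the dual LP is:
  minimize  10y1 + 12y2 + 14y3 + 35y4
  subject to:
    y1 + 4y3 + 4y4 >= 3
    y2 + 4y3 + 4y4 >= 2
    y1, y2, y3, y4 >= 0

Solving the primal: x* = (3.5, 0).
  primal value c^T x* = 10.5.
Solving the dual: y* = (0, 0, 0.75, 0).
  dual value b^T y* = 10.5.
Strong duality: c^T x* = b^T y*. Confirmed.

10.5


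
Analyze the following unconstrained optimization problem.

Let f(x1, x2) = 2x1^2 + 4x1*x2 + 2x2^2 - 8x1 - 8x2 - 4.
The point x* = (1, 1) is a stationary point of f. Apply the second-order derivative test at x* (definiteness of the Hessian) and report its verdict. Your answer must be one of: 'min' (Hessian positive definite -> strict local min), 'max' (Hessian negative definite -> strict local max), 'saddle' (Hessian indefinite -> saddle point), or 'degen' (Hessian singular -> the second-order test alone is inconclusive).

Compute the Hessian H = grad^2 f:
  H = [[4, 4], [4, 4]]
Verify stationarity: grad f(x*) = H x* + g = (0, 0).
Eigenvalues of H: 0, 8.
H has a zero eigenvalue (singular; positive semidefinite but not definite), so H is neither positive definite, negative definite, nor indefinite. The second-order test alone is inconclusive -> degen.
(Indeed, f is constant along the null direction of H through x*, so x* is not a strict local extremum.)

degen


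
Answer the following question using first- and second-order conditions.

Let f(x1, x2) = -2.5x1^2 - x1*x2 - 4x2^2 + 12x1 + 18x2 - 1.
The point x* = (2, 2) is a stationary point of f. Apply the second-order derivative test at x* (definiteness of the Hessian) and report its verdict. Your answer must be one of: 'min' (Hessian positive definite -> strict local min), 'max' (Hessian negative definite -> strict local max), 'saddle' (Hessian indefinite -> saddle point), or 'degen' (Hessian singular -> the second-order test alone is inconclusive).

Compute the Hessian H = grad^2 f:
  H = [[-5, -1], [-1, -8]]
Verify stationarity: grad f(x*) = H x* + g = (0, 0).
Eigenvalues of H: -8.3028, -4.6972.
Both eigenvalues < 0, so H is negative definite -> x* is a strict local max.

max


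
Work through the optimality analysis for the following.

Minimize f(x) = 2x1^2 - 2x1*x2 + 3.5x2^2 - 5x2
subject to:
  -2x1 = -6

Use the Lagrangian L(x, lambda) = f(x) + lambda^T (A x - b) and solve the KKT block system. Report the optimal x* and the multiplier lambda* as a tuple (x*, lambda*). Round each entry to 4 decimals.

Form the Lagrangian:
  L(x, lambda) = (1/2) x^T Q x + c^T x + lambda^T (A x - b)
Stationarity (grad_x L = 0): Q x + c + A^T lambda = 0.
Primal feasibility: A x = b.

This gives the KKT block system:
  [ Q   A^T ] [ x     ]   [-c ]
  [ A    0  ] [ lambda ] = [ b ]

Solving the linear system:
  x*      = (3, 1.5714)
  lambda* = (4.4286)
  f(x*)   = 9.3571

x* = (3, 1.5714), lambda* = (4.4286)


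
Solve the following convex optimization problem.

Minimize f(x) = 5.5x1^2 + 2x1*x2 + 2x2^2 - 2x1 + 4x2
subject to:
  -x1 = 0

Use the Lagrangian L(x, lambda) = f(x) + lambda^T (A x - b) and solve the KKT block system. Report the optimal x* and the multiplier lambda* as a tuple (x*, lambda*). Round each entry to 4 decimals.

Form the Lagrangian:
  L(x, lambda) = (1/2) x^T Q x + c^T x + lambda^T (A x - b)
Stationarity (grad_x L = 0): Q x + c + A^T lambda = 0.
Primal feasibility: A x = b.

This gives the KKT block system:
  [ Q   A^T ] [ x     ]   [-c ]
  [ A    0  ] [ lambda ] = [ b ]

Solving the linear system:
  x*      = (0, -1)
  lambda* = (-4)
  f(x*)   = -2

x* = (0, -1), lambda* = (-4)


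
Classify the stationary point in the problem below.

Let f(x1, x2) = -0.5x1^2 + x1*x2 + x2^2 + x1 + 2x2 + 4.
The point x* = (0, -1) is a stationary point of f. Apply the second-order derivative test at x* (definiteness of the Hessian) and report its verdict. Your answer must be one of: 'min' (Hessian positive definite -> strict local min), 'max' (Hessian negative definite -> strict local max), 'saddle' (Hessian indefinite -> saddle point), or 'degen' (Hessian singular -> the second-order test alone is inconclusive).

Compute the Hessian H = grad^2 f:
  H = [[-1, 1], [1, 2]]
Verify stationarity: grad f(x*) = H x* + g = (0, 0).
Eigenvalues of H: -1.3028, 2.3028.
Eigenvalues have mixed signs, so H is indefinite -> x* is a saddle point.

saddle


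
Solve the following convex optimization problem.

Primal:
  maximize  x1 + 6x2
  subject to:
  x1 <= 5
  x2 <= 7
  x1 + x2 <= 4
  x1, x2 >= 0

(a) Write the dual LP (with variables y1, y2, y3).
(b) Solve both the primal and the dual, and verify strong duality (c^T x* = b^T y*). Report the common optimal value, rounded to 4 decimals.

The standard primal-dual pair for 'max c^T x s.t. A x <= b, x >= 0' is:
  Dual:  min b^T y  s.t.  A^T y >= c,  y >= 0.

So the dual LP is:
  minimize  5y1 + 7y2 + 4y3
  subject to:
    y1 + y3 >= 1
    y2 + y3 >= 6
    y1, y2, y3 >= 0

Solving the primal: x* = (0, 4).
  primal value c^T x* = 24.
Solving the dual: y* = (0, 0, 6).
  dual value b^T y* = 24.
Strong duality: c^T x* = b^T y*. Confirmed.

24


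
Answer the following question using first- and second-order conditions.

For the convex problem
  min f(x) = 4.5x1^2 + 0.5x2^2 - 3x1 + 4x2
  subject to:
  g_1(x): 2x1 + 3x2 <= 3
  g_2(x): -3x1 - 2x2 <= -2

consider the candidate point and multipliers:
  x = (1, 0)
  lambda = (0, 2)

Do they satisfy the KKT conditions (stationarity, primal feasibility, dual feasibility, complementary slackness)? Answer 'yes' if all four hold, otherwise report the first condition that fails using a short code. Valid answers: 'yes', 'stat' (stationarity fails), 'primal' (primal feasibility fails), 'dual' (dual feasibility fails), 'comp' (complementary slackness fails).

Gradient of f: grad f(x) = Q x + c = (6, 4)
Constraint values g_i(x) = a_i^T x - b_i:
  g_1((1, 0)) = -1
  g_2((1, 0)) = -1
Stationarity residual: grad f(x) + sum_i lambda_i a_i = (0, 0)
  -> stationarity OK
Primal feasibility (all g_i <= 0): OK
Dual feasibility (all lambda_i >= 0): OK
Complementary slackness (lambda_i * g_i(x) = 0 for all i): FAILS

Verdict: the first failing condition is complementary_slackness -> comp.

comp


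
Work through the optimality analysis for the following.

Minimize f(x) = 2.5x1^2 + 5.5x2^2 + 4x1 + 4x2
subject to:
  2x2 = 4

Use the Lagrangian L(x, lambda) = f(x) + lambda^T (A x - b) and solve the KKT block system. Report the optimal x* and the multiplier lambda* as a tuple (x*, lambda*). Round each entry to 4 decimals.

Form the Lagrangian:
  L(x, lambda) = (1/2) x^T Q x + c^T x + lambda^T (A x - b)
Stationarity (grad_x L = 0): Q x + c + A^T lambda = 0.
Primal feasibility: A x = b.

This gives the KKT block system:
  [ Q   A^T ] [ x     ]   [-c ]
  [ A    0  ] [ lambda ] = [ b ]

Solving the linear system:
  x*      = (-0.8, 2)
  lambda* = (-13)
  f(x*)   = 28.4

x* = (-0.8, 2), lambda* = (-13)


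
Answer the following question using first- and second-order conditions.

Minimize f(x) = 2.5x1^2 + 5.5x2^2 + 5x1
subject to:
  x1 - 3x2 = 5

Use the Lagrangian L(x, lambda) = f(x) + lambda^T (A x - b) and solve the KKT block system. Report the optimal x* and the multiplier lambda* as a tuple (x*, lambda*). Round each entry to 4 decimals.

Form the Lagrangian:
  L(x, lambda) = (1/2) x^T Q x + c^T x + lambda^T (A x - b)
Stationarity (grad_x L = 0): Q x + c + A^T lambda = 0.
Primal feasibility: A x = b.

This gives the KKT block system:
  [ Q   A^T ] [ x     ]   [-c ]
  [ A    0  ] [ lambda ] = [ b ]

Solving the linear system:
  x*      = (0.1786, -1.6071)
  lambda* = (-5.8929)
  f(x*)   = 15.1786

x* = (0.1786, -1.6071), lambda* = (-5.8929)


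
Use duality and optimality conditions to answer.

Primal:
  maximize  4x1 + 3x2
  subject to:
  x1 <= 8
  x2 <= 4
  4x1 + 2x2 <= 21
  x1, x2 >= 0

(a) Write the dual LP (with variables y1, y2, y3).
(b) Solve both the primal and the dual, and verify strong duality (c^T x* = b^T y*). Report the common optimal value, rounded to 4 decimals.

The standard primal-dual pair for 'max c^T x s.t. A x <= b, x >= 0' is:
  Dual:  min b^T y  s.t.  A^T y >= c,  y >= 0.

So the dual LP is:
  minimize  8y1 + 4y2 + 21y3
  subject to:
    y1 + 4y3 >= 4
    y2 + 2y3 >= 3
    y1, y2, y3 >= 0

Solving the primal: x* = (3.25, 4).
  primal value c^T x* = 25.
Solving the dual: y* = (0, 1, 1).
  dual value b^T y* = 25.
Strong duality: c^T x* = b^T y*. Confirmed.

25


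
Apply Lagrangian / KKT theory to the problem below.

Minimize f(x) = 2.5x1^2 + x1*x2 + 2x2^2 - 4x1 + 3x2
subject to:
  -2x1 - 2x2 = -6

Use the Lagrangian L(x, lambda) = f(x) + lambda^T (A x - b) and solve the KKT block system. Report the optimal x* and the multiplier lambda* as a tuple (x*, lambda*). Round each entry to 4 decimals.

Form the Lagrangian:
  L(x, lambda) = (1/2) x^T Q x + c^T x + lambda^T (A x - b)
Stationarity (grad_x L = 0): Q x + c + A^T lambda = 0.
Primal feasibility: A x = b.

This gives the KKT block system:
  [ Q   A^T ] [ x     ]   [-c ]
  [ A    0  ] [ lambda ] = [ b ]

Solving the linear system:
  x*      = (2.2857, 0.7143)
  lambda* = (4.0714)
  f(x*)   = 8.7143

x* = (2.2857, 0.7143), lambda* = (4.0714)


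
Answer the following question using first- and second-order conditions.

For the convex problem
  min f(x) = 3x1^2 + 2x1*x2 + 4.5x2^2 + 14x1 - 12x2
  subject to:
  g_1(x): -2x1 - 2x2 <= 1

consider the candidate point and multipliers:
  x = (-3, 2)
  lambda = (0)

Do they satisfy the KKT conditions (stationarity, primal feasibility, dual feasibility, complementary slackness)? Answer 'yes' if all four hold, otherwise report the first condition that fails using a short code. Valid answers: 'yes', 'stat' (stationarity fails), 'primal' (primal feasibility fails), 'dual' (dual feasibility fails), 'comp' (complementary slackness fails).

Gradient of f: grad f(x) = Q x + c = (0, 0)
Constraint values g_i(x) = a_i^T x - b_i:
  g_1((-3, 2)) = 1
Stationarity residual: grad f(x) + sum_i lambda_i a_i = (0, 0)
  -> stationarity OK
Primal feasibility (all g_i <= 0): FAILS
Dual feasibility (all lambda_i >= 0): OK
Complementary slackness (lambda_i * g_i(x) = 0 for all i): OK

Verdict: the first failing condition is primal_feasibility -> primal.

primal


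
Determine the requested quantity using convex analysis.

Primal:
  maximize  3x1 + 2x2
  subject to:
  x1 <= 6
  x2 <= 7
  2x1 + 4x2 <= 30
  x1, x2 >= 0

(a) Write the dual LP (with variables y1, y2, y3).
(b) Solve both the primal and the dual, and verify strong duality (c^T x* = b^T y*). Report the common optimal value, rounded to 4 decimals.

The standard primal-dual pair for 'max c^T x s.t. A x <= b, x >= 0' is:
  Dual:  min b^T y  s.t.  A^T y >= c,  y >= 0.

So the dual LP is:
  minimize  6y1 + 7y2 + 30y3
  subject to:
    y1 + 2y3 >= 3
    y2 + 4y3 >= 2
    y1, y2, y3 >= 0

Solving the primal: x* = (6, 4.5).
  primal value c^T x* = 27.
Solving the dual: y* = (2, 0, 0.5).
  dual value b^T y* = 27.
Strong duality: c^T x* = b^T y*. Confirmed.

27


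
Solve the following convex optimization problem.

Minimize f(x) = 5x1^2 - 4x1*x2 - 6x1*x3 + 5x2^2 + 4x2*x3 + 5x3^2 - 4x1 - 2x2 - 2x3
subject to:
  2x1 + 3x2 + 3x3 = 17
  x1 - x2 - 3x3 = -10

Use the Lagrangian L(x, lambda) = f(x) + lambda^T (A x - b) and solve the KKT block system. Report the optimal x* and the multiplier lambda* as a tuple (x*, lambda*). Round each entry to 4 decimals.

Form the Lagrangian:
  L(x, lambda) = (1/2) x^T Q x + c^T x + lambda^T (A x - b)
Stationarity (grad_x L = 0): Q x + c + A^T lambda = 0.
Primal feasibility: A x = b.

This gives the KKT block system:
  [ Q   A^T ] [ x     ]   [-c ]
  [ A    0  ] [ lambda ] = [ b ]

Solving the linear system:
  x*      = (2.0813, 0.3781, 3.9011)
  lambda* = (-0.1908, 8.4876)
  f(x*)   = 35.6184

x* = (2.0813, 0.3781, 3.9011), lambda* = (-0.1908, 8.4876)


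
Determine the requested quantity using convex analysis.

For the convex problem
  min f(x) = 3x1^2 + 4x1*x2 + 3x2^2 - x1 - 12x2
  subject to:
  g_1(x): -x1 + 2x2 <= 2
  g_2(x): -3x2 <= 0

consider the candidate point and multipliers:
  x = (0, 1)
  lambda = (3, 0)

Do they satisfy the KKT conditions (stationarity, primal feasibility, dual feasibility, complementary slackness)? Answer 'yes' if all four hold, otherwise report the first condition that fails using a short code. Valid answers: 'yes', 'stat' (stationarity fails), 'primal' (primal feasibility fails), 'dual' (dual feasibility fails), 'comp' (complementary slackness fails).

Gradient of f: grad f(x) = Q x + c = (3, -6)
Constraint values g_i(x) = a_i^T x - b_i:
  g_1((0, 1)) = 0
  g_2((0, 1)) = -3
Stationarity residual: grad f(x) + sum_i lambda_i a_i = (0, 0)
  -> stationarity OK
Primal feasibility (all g_i <= 0): OK
Dual feasibility (all lambda_i >= 0): OK
Complementary slackness (lambda_i * g_i(x) = 0 for all i): OK

Verdict: yes, KKT holds.

yes


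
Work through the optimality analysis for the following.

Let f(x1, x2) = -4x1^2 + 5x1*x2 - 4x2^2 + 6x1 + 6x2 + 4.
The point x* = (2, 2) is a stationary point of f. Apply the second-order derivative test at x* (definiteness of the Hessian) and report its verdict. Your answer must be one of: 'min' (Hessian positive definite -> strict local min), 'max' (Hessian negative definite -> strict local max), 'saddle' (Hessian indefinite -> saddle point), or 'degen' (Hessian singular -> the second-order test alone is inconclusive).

Compute the Hessian H = grad^2 f:
  H = [[-8, 5], [5, -8]]
Verify stationarity: grad f(x*) = H x* + g = (0, 0).
Eigenvalues of H: -13, -3.
Both eigenvalues < 0, so H is negative definite -> x* is a strict local max.

max


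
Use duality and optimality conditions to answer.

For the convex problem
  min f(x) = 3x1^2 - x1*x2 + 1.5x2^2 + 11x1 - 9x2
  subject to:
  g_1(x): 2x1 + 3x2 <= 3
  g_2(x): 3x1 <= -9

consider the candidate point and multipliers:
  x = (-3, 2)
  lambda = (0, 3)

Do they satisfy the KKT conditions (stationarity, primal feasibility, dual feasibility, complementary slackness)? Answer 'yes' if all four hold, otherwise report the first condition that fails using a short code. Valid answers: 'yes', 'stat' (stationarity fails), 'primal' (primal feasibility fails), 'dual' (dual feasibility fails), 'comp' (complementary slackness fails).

Gradient of f: grad f(x) = Q x + c = (-9, 0)
Constraint values g_i(x) = a_i^T x - b_i:
  g_1((-3, 2)) = -3
  g_2((-3, 2)) = 0
Stationarity residual: grad f(x) + sum_i lambda_i a_i = (0, 0)
  -> stationarity OK
Primal feasibility (all g_i <= 0): OK
Dual feasibility (all lambda_i >= 0): OK
Complementary slackness (lambda_i * g_i(x) = 0 for all i): OK

Verdict: yes, KKT holds.

yes


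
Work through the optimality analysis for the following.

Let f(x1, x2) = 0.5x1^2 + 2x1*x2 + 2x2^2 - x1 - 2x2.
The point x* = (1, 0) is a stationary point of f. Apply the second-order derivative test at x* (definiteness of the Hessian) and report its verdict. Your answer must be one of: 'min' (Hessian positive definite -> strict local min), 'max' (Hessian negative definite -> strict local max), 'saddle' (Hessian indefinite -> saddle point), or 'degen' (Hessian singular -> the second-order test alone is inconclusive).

Compute the Hessian H = grad^2 f:
  H = [[1, 2], [2, 4]]
Verify stationarity: grad f(x*) = H x* + g = (0, 0).
Eigenvalues of H: 0, 5.
H has a zero eigenvalue (singular; positive semidefinite but not definite), so H is neither positive definite, negative definite, nor indefinite. The second-order test alone is inconclusive -> degen.
(Indeed, f is constant along the null direction of H through x*, so x* is not a strict local extremum.)

degen


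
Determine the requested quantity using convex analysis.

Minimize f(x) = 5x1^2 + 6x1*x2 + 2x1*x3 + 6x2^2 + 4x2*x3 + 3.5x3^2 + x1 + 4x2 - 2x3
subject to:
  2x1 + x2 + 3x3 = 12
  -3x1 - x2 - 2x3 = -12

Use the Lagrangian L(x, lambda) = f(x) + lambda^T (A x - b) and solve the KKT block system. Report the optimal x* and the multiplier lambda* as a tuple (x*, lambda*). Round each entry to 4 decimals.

Form the Lagrangian:
  L(x, lambda) = (1/2) x^T Q x + c^T x + lambda^T (A x - b)
Stationarity (grad_x L = 0): Q x + c + A^T lambda = 0.
Primal feasibility: A x = b.

This gives the KKT block system:
  [ Q   A^T ] [ x     ]   [-c ]
  [ A    0  ] [ lambda ] = [ b ]

Solving the linear system:
  x*      = (2.81, -2.0498, 2.81)
  lambda* = (-0.086, 7.4163)
  f(x*)   = 39.509

x* = (2.81, -2.0498, 2.81), lambda* = (-0.086, 7.4163)


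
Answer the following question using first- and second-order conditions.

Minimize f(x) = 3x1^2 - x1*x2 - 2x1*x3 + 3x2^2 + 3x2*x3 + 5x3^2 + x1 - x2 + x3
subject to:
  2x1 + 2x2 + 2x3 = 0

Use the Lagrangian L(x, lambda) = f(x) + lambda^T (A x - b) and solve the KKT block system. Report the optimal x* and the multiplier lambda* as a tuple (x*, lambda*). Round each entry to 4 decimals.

Form the Lagrangian:
  L(x, lambda) = (1/2) x^T Q x + c^T x + lambda^T (A x - b)
Stationarity (grad_x L = 0): Q x + c + A^T lambda = 0.
Primal feasibility: A x = b.

This gives the KKT block system:
  [ Q   A^T ] [ x     ]   [-c ]
  [ A    0  ] [ lambda ] = [ b ]

Solving the linear system:
  x*      = (-0.1176, 0.2941, -0.1765)
  lambda* = (-0.1765)
  f(x*)   = -0.2941

x* = (-0.1176, 0.2941, -0.1765), lambda* = (-0.1765)


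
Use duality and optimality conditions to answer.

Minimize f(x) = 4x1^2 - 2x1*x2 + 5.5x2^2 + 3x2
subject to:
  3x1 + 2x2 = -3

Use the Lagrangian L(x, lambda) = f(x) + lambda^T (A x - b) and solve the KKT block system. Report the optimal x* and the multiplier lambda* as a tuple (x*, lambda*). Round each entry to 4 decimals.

Form the Lagrangian:
  L(x, lambda) = (1/2) x^T Q x + c^T x + lambda^T (A x - b)
Stationarity (grad_x L = 0): Q x + c + A^T lambda = 0.
Primal feasibility: A x = b.

This gives the KKT block system:
  [ Q   A^T ] [ x     ]   [-c ]
  [ A    0  ] [ lambda ] = [ b ]

Solving the linear system:
  x*      = (-0.6, -0.6)
  lambda* = (1.2)
  f(x*)   = 0.9

x* = (-0.6, -0.6), lambda* = (1.2)


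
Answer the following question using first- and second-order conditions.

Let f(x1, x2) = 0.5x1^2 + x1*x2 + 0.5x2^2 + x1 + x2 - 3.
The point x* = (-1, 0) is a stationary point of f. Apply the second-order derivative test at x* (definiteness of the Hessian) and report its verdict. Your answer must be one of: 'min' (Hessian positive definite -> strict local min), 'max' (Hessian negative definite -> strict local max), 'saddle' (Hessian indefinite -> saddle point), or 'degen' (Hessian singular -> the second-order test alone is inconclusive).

Compute the Hessian H = grad^2 f:
  H = [[1, 1], [1, 1]]
Verify stationarity: grad f(x*) = H x* + g = (0, 0).
Eigenvalues of H: 0, 2.
H has a zero eigenvalue (singular; positive semidefinite but not definite), so H is neither positive definite, negative definite, nor indefinite. The second-order test alone is inconclusive -> degen.
(Indeed, f is constant along the null direction of H through x*, so x* is not a strict local extremum.)

degen


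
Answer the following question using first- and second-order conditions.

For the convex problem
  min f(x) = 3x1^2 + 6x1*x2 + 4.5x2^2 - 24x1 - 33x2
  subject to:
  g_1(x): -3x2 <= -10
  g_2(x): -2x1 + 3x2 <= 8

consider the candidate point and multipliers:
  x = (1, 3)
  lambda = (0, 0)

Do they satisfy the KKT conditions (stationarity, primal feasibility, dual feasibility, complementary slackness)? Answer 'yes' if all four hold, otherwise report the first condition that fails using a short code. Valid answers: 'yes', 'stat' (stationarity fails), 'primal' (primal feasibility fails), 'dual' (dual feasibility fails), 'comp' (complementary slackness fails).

Gradient of f: grad f(x) = Q x + c = (0, 0)
Constraint values g_i(x) = a_i^T x - b_i:
  g_1((1, 3)) = 1
  g_2((1, 3)) = -1
Stationarity residual: grad f(x) + sum_i lambda_i a_i = (0, 0)
  -> stationarity OK
Primal feasibility (all g_i <= 0): FAILS
Dual feasibility (all lambda_i >= 0): OK
Complementary slackness (lambda_i * g_i(x) = 0 for all i): OK

Verdict: the first failing condition is primal_feasibility -> primal.

primal


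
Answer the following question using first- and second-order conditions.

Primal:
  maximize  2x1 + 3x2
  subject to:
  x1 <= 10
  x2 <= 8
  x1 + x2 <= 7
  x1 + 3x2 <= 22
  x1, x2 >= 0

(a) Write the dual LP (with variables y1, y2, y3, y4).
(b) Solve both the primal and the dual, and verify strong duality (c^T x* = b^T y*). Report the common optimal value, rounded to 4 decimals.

The standard primal-dual pair for 'max c^T x s.t. A x <= b, x >= 0' is:
  Dual:  min b^T y  s.t.  A^T y >= c,  y >= 0.

So the dual LP is:
  minimize  10y1 + 8y2 + 7y3 + 22y4
  subject to:
    y1 + y3 + y4 >= 2
    y2 + y3 + 3y4 >= 3
    y1, y2, y3, y4 >= 0

Solving the primal: x* = (0, 7).
  primal value c^T x* = 21.
Solving the dual: y* = (0, 0, 3, 0).
  dual value b^T y* = 21.
Strong duality: c^T x* = b^T y*. Confirmed.

21


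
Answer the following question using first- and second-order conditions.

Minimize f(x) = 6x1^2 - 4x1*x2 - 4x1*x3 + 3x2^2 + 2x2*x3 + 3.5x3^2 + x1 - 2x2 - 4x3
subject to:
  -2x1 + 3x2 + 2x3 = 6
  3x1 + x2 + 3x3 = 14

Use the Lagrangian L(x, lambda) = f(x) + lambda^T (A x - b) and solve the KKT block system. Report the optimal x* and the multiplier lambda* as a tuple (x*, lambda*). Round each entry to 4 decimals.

Form the Lagrangian:
  L(x, lambda) = (1/2) x^T Q x + c^T x + lambda^T (A x - b)
Stationarity (grad_x L = 0): Q x + c + A^T lambda = 0.
Primal feasibility: A x = b.

This gives the KKT block system:
  [ Q   A^T ] [ x     ]   [-c ]
  [ A    0  ] [ lambda ] = [ b ]

Solving the linear system:
  x*      = (1.7184, 1.5172, 2.4426)
  lambda* = (-0.8694, -2.5067)
  f(x*)   = 14.612

x* = (1.7184, 1.5172, 2.4426), lambda* = (-0.8694, -2.5067)


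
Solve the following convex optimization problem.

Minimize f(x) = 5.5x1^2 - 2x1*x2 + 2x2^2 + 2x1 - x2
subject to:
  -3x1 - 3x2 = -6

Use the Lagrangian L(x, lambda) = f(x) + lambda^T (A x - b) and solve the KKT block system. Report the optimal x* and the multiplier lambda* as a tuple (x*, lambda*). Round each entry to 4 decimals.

Form the Lagrangian:
  L(x, lambda) = (1/2) x^T Q x + c^T x + lambda^T (A x - b)
Stationarity (grad_x L = 0): Q x + c + A^T lambda = 0.
Primal feasibility: A x = b.

This gives the KKT block system:
  [ Q   A^T ] [ x     ]   [-c ]
  [ A    0  ] [ lambda ] = [ b ]

Solving the linear system:
  x*      = (0.4737, 1.5263)
  lambda* = (1.386)
  f(x*)   = 3.8684

x* = (0.4737, 1.5263), lambda* = (1.386)


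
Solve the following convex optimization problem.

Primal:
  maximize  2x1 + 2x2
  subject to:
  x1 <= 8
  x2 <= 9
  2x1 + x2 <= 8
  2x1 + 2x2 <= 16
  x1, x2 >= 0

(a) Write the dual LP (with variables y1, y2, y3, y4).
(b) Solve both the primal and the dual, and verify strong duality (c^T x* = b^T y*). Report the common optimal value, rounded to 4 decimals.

The standard primal-dual pair for 'max c^T x s.t. A x <= b, x >= 0' is:
  Dual:  min b^T y  s.t.  A^T y >= c,  y >= 0.

So the dual LP is:
  minimize  8y1 + 9y2 + 8y3 + 16y4
  subject to:
    y1 + 2y3 + 2y4 >= 2
    y2 + y3 + 2y4 >= 2
    y1, y2, y3, y4 >= 0

Solving the primal: x* = (0, 8).
  primal value c^T x* = 16.
Solving the dual: y* = (0, 0, 0, 1).
  dual value b^T y* = 16.
Strong duality: c^T x* = b^T y*. Confirmed.

16


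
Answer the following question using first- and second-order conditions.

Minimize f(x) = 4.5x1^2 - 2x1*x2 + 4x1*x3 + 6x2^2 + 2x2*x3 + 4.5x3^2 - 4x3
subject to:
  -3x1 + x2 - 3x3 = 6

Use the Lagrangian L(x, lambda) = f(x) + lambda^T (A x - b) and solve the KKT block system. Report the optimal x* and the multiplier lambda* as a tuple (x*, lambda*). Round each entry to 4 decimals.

Form the Lagrangian:
  L(x, lambda) = (1/2) x^T Q x + c^T x + lambda^T (A x - b)
Stationarity (grad_x L = 0): Q x + c + A^T lambda = 0.
Primal feasibility: A x = b.

This gives the KKT block system:
  [ Q   A^T ] [ x     ]   [-c ]
  [ A    0  ] [ lambda ] = [ b ]

Solving the linear system:
  x*      = (-1.2268, 0.3057, -0.6713)
  lambda* = (-4.7792)
  f(x*)   = 15.6803

x* = (-1.2268, 0.3057, -0.6713), lambda* = (-4.7792)


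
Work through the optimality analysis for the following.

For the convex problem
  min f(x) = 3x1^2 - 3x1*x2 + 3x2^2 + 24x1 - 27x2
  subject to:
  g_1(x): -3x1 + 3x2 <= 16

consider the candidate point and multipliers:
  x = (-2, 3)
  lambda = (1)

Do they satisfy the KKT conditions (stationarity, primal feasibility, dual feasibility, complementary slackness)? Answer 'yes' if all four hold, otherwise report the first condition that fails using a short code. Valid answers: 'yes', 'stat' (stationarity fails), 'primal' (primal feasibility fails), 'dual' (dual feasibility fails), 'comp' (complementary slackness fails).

Gradient of f: grad f(x) = Q x + c = (3, -3)
Constraint values g_i(x) = a_i^T x - b_i:
  g_1((-2, 3)) = -1
Stationarity residual: grad f(x) + sum_i lambda_i a_i = (0, 0)
  -> stationarity OK
Primal feasibility (all g_i <= 0): OK
Dual feasibility (all lambda_i >= 0): OK
Complementary slackness (lambda_i * g_i(x) = 0 for all i): FAILS

Verdict: the first failing condition is complementary_slackness -> comp.

comp


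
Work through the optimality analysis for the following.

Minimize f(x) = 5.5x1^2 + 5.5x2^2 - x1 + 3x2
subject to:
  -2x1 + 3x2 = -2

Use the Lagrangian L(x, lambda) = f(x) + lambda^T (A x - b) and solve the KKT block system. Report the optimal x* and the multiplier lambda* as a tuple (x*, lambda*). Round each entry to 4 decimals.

Form the Lagrangian:
  L(x, lambda) = (1/2) x^T Q x + c^T x + lambda^T (A x - b)
Stationarity (grad_x L = 0): Q x + c + A^T lambda = 0.
Primal feasibility: A x = b.

This gives the KKT block system:
  [ Q   A^T ] [ x     ]   [-c ]
  [ A    0  ] [ lambda ] = [ b ]

Solving the linear system:
  x*      = (0.2448, -0.5035)
  lambda* = (0.8462)
  f(x*)   = -0.0315

x* = (0.2448, -0.5035), lambda* = (0.8462)


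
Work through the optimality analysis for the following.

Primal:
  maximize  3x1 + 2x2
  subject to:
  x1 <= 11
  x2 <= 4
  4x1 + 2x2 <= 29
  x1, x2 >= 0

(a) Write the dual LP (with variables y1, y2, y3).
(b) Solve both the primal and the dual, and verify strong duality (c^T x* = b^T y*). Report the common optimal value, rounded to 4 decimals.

The standard primal-dual pair for 'max c^T x s.t. A x <= b, x >= 0' is:
  Dual:  min b^T y  s.t.  A^T y >= c,  y >= 0.

So the dual LP is:
  minimize  11y1 + 4y2 + 29y3
  subject to:
    y1 + 4y3 >= 3
    y2 + 2y3 >= 2
    y1, y2, y3 >= 0

Solving the primal: x* = (5.25, 4).
  primal value c^T x* = 23.75.
Solving the dual: y* = (0, 0.5, 0.75).
  dual value b^T y* = 23.75.
Strong duality: c^T x* = b^T y*. Confirmed.

23.75


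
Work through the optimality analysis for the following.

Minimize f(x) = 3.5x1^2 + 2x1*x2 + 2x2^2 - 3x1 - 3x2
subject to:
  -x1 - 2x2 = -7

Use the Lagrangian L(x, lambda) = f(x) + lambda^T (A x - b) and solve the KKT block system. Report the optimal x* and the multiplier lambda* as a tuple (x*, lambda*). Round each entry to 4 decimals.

Form the Lagrangian:
  L(x, lambda) = (1/2) x^T Q x + c^T x + lambda^T (A x - b)
Stationarity (grad_x L = 0): Q x + c + A^T lambda = 0.
Primal feasibility: A x = b.

This gives the KKT block system:
  [ Q   A^T ] [ x     ]   [-c ]
  [ A    0  ] [ lambda ] = [ b ]

Solving the linear system:
  x*      = (0.25, 3.375)
  lambda* = (5.5)
  f(x*)   = 13.8125

x* = (0.25, 3.375), lambda* = (5.5)


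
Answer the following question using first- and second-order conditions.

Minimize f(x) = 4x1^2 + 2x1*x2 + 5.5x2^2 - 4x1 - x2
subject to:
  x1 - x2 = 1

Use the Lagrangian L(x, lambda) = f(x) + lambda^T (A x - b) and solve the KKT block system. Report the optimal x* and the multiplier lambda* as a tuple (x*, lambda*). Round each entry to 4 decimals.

Form the Lagrangian:
  L(x, lambda) = (1/2) x^T Q x + c^T x + lambda^T (A x - b)
Stationarity (grad_x L = 0): Q x + c + A^T lambda = 0.
Primal feasibility: A x = b.

This gives the KKT block system:
  [ Q   A^T ] [ x     ]   [-c ]
  [ A    0  ] [ lambda ] = [ b ]

Solving the linear system:
  x*      = (0.7826, -0.2174)
  lambda* = (-1.8261)
  f(x*)   = -0.5435

x* = (0.7826, -0.2174), lambda* = (-1.8261)


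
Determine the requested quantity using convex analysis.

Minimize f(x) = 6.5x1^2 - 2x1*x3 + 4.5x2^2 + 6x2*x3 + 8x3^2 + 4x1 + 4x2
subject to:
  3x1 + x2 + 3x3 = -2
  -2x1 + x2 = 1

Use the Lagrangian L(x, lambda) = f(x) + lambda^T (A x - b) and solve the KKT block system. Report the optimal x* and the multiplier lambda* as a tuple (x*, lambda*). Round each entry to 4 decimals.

Form the Lagrangian:
  L(x, lambda) = (1/2) x^T Q x + c^T x + lambda^T (A x - b)
Stationarity (grad_x L = 0): Q x + c + A^T lambda = 0.
Primal feasibility: A x = b.

This gives the KKT block system:
  [ Q   A^T ] [ x     ]   [-c ]
  [ A    0  ] [ lambda ] = [ b ]

Solving the linear system:
  x*      = (-0.61, -0.22, 0.0166)
  lambda* = (-0.0555, -2.0647)
  f(x*)   = -0.683

x* = (-0.61, -0.22, 0.0166), lambda* = (-0.0555, -2.0647)
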